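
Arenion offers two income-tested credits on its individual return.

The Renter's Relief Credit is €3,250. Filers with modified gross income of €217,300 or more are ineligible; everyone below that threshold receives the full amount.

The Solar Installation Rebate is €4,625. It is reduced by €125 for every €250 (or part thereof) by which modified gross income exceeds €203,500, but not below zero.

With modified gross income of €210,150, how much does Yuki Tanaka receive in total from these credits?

€4,500

Renter's Relief Credit: €210,150 is below the €217,300 cutoff, so the full €3,250 applies.
Solar Installation Rebate: income exceeds €203,500 by €6,650, which is 27 full-or-partial €250 increments; reduction = 27 × €125 = €3,375, leaving €1,250.
Total: €3,250 + €1,250 = €4,500.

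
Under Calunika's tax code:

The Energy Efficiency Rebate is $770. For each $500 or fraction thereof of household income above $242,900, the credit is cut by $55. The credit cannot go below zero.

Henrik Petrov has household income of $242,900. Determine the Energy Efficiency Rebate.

$770

Energy Efficiency Rebate: $242,900 is at or below the $242,900 threshold, so the full $770 applies.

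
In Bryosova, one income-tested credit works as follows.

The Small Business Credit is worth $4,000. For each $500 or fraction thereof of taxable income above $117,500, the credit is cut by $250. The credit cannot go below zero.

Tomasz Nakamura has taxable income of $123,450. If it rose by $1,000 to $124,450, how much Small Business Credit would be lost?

$500

At $123,450 — income exceeds $117,500 by $5,950, which is 12 full-or-partial $500 increments; reduction = 12 × $250 = $3,000, leaving $1,000.
At $124,450 — income exceeds $117,500 by $6,950, which is 14 full-or-partial $500 increments; reduction = 14 × $250 = $3,500, leaving $500.
Lost: $1,000 − $500 = $500.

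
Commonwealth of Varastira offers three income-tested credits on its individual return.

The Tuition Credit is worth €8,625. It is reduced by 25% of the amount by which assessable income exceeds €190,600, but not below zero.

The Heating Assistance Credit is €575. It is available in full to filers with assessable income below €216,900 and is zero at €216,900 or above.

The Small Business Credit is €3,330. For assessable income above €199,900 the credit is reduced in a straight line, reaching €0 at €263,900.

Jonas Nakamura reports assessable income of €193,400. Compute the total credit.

Tuition Credit: 25% of the €2,800 excess over €190,600 is €700; credit = €8,625 − €700 = €7,925.
Heating Assistance Credit: €193,400 is below the €216,900 cutoff, so the full €575 applies.
Small Business Credit: €193,400 is at or below the €199,900 threshold, so the full €3,330 applies.
Total: €7,925 + €575 + €3,330 = €11,830.

€11,830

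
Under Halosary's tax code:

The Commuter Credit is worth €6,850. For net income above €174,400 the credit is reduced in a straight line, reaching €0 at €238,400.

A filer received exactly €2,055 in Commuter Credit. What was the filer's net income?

€2,055 is 2,055/6,850 of the full €6,850, so 4,795/6,850 of the €64,000 range has been used: income = €174,400 + €64,000 × 4,795/6,850 = €219,200.

€219,200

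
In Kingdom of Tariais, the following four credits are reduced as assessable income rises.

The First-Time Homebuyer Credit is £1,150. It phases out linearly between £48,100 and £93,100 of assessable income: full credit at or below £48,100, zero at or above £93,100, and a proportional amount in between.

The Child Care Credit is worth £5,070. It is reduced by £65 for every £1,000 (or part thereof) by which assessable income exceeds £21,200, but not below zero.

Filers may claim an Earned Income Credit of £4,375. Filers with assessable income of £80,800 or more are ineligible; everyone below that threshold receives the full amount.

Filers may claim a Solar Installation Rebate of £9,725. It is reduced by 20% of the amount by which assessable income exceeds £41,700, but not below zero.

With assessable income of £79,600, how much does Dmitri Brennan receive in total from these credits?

First-Time Homebuyer Credit: £79,600 is £31,500 into a £45,000 phase-out range, leaving 13,500/45,000 of the credit: £1,150 × 13,500/45,000 = £345.
Child Care Credit: income exceeds £21,200 by £58,400, which is 59 full-or-partial £1,000 increments; reduction = 59 × £65 = £3,835, leaving £1,235.
Earned Income Credit: £79,600 is below the £80,800 cutoff, so the full £4,375 applies.
Solar Installation Rebate: 20% of the £37,900 excess over £41,700 is £7,580; credit = £9,725 − £7,580 = £2,145.
Total: £345 + £1,235 + £4,375 + £2,145 = £8,100.

£8,100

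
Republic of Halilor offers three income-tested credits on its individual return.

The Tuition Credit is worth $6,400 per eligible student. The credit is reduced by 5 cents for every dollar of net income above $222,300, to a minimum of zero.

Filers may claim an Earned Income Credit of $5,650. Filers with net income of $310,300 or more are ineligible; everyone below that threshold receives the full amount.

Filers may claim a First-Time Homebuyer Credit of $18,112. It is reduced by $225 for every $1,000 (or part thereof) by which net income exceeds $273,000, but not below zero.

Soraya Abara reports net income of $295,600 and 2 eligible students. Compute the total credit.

$27,722

Tuition Credit: base = 2 × $6,400 = $12,800. 5% of the $73,300 excess over $222,300 is $3,665; credit = $12,800 − $3,665 = $9,135.
Earned Income Credit: $295,600 is below the $310,300 cutoff, so the full $5,650 applies.
First-Time Homebuyer Credit: income exceeds $273,000 by $22,600, which is 23 full-or-partial $1,000 increments; reduction = 23 × $225 = $5,175, leaving $12,937.
Total: $9,135 + $5,650 + $12,937 = $27,722.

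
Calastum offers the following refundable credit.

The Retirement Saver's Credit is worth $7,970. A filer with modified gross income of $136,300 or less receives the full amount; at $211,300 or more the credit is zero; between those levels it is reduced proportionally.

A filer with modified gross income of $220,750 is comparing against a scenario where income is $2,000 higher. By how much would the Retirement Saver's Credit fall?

$0

At $220,750 — $220,750 is at or above $211,300, so the credit is $0.
At $222,750 — $222,750 is at or above $211,300, so the credit is $0.
Lost: $0 − $0 = $0.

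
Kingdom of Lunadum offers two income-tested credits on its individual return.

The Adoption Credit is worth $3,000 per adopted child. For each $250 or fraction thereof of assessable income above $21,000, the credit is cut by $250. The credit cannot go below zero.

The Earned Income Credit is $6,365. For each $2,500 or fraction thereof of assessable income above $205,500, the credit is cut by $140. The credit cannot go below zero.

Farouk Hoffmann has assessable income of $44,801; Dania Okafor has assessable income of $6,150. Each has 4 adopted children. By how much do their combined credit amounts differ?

Farouk ($44,801): Adoption Credit: base = 4 × $3,000 = $12,000. income exceeds $21,000 by $23,801 → 96 increments × $250 = $24,000 ≥ base, so the credit is $0. Earned Income Credit: $44,801 is at or below the $205,500 threshold, so the full $6,365 applies. total $0 + $6,365 = $6,365
Dania ($6,150): Adoption Credit: base = 4 × $3,000 = $12,000. $6,150 is at or below the $21,000 threshold, so the full $12,000 applies. Earned Income Credit: $6,150 is at or below the $205,500 threshold, so the full $6,365 applies. total $12,000 + $6,365 = $18,365
Difference: |$6,365 − $18,365| = $12,000.

$12,000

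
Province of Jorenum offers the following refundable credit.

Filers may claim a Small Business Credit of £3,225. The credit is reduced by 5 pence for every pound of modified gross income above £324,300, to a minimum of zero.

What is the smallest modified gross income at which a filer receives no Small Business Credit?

£388,800

The credit falls by 5% of each pound above £324,300, so it reaches zero when the excess is £3,225 / 5% = £64,500: income = £324,300 + £64,500 = £388,800.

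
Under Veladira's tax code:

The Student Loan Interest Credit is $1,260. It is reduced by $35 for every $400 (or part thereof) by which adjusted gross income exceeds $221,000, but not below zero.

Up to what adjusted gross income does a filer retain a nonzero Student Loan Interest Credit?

After 35 increments the reduction is 35 × $35 = $1,225, leaving $35; one more increment wipes it out. Increment 35 ends at excess 35 × $400 = $14,000, so the highest qualifying income is $221,000 + $14,000 = $235,000.

$235,000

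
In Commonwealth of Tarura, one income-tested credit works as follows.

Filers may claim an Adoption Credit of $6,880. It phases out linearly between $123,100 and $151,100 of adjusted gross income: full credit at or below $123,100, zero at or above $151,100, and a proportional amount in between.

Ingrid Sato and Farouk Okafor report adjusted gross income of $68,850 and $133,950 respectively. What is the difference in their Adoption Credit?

Ingrid ($68,850): Adoption Credit: $68,850 is at or below the $123,100 threshold, so the full $6,880 applies.
Farouk ($133,950): Adoption Credit: $133,950 is $10,850 into a $28,000 phase-out range, leaving 17,150/28,000 of the credit: $6,880 × 17,150/28,000 = $4,214.
Difference: |$6,880 − $4,214| = $2,666.

$2,666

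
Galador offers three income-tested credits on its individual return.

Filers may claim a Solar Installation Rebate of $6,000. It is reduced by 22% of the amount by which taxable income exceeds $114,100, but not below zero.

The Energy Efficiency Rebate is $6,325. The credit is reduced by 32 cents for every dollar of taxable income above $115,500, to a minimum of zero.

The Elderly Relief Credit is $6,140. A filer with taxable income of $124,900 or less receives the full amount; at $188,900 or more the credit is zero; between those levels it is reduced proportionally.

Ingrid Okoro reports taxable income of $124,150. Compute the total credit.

Solar Installation Rebate: 22% of the $10,050 excess over $114,100 is $2,211; credit = $6,000 − $2,211 = $3,789.
Energy Efficiency Rebate: 32% of the $8,650 excess over $115,500 is $2,768; credit = $6,325 − $2,768 = $3,557.
Elderly Relief Credit: $124,150 is at or below the $124,900 threshold, so the full $6,140 applies.
Total: $3,789 + $3,557 + $6,140 = $13,486.

$13,486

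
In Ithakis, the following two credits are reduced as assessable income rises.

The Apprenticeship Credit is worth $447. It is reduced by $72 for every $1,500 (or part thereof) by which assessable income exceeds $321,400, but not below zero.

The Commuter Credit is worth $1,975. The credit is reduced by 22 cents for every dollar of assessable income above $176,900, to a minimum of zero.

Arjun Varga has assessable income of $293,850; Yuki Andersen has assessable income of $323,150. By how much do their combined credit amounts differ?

$144

Arjun ($293,850): Apprenticeship Credit: $293,850 is at or below the $321,400 threshold, so the full $447 applies. Commuter Credit: 22% of the $116,950 excess over $176,900 is $25,729 ≥ base, so the credit is $0. total $447 + $0 = $447
Yuki ($323,150): Apprenticeship Credit: income exceeds $321,400 by $1,750, which is 2 full-or-partial $1,500 increments; reduction = 2 × $72 = $144, leaving $303. Commuter Credit: 22% of the $146,250 excess over $176,900 is $32,175 ≥ base, so the credit is $0. total $303 + $0 = $303
Difference: |$447 − $303| = $144.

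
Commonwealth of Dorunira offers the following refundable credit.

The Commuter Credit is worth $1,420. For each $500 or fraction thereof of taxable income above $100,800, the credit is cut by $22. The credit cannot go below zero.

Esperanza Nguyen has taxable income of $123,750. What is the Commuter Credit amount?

$408

Commuter Credit: income exceeds $100,800 by $22,950, which is 46 full-or-partial $500 increments; reduction = 46 × $22 = $1,012, leaving $408.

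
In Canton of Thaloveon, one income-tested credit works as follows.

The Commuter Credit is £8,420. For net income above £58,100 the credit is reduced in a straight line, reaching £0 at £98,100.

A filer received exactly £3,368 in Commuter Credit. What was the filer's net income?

£3,368 is 3,368/8,420 of the full £8,420, so 5,052/8,420 of the £40,000 range has been used: income = £58,100 + £40,000 × 5,052/8,420 = £82,100.

£82,100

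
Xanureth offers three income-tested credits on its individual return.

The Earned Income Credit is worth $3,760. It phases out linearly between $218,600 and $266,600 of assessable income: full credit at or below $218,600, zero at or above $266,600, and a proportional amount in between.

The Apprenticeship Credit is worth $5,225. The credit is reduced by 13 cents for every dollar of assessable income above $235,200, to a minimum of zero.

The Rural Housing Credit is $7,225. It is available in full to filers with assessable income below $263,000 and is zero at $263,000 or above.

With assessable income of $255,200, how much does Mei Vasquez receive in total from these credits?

$10,743

Earned Income Credit: $255,200 is $36,600 into a $48,000 phase-out range, leaving 11,400/48,000 of the credit: $3,760 × 11,400/48,000 = $893.
Apprenticeship Credit: 13% of the $20,000 excess over $235,200 is $2,600; credit = $5,225 − $2,600 = $2,625.
Rural Housing Credit: $255,200 is below the $263,000 cutoff, so the full $7,225 applies.
Total: $893 + $2,625 + $7,225 = $10,743.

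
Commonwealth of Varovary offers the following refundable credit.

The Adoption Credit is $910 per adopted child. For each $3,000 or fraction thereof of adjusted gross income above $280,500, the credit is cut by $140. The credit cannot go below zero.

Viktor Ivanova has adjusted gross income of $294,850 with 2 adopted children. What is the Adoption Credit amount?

Adoption Credit: base = 2 × $910 = $1,820. income exceeds $280,500 by $14,350, which is 5 full-or-partial $3,000 increments; reduction = 5 × $140 = $700, leaving $1,120.

$1,120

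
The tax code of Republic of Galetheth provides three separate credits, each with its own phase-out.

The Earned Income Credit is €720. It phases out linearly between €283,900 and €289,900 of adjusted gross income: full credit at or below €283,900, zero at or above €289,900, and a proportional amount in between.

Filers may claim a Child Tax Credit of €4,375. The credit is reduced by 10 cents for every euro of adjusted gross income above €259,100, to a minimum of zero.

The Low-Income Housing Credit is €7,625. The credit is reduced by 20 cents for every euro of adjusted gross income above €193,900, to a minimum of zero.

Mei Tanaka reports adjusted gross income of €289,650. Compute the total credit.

Earned Income Credit: €289,650 is €5,750 into a €6,000 phase-out range, leaving 250/6,000 of the credit: €720 × 250/6,000 = €30.
Child Tax Credit: 10% of the €30,550 excess over €259,100 is €3,055; credit = €4,375 − €3,055 = €1,320.
Low-Income Housing Credit: 20% of the €95,750 excess over €193,900 is €19,150 ≥ base, so the credit is €0.
Total: €30 + €1,320 + €0 = €1,350.

€1,350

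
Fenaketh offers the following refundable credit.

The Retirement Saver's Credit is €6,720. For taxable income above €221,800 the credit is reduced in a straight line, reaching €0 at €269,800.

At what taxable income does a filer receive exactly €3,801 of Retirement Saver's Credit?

€242,650

€3,801 is 3,801/6,720 of the full €6,720, so 2,919/6,720 of the €48,000 range has been used: income = €221,800 + €48,000 × 2,919/6,720 = €242,650.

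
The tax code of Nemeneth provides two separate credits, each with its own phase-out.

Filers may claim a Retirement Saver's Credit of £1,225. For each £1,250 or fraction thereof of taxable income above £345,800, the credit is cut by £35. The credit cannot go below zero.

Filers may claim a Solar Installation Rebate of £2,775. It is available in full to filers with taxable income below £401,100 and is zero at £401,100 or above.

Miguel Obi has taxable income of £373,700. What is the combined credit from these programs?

£3,195

Retirement Saver's Credit: income exceeds £345,800 by £27,900, which is 23 full-or-partial £1,250 increments; reduction = 23 × £35 = £805, leaving £420.
Solar Installation Rebate: £373,700 is below the £401,100 cutoff, so the full £2,775 applies.
Total: £420 + £2,775 = £3,195.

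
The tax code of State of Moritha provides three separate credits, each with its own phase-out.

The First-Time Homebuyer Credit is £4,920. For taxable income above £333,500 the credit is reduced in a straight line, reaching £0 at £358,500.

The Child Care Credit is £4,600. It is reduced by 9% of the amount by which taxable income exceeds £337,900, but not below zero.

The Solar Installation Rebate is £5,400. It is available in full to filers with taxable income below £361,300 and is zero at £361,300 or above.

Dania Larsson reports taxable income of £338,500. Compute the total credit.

£13,882

First-Time Homebuyer Credit: £338,500 is £5,000 into a £25,000 phase-out range, leaving 20,000/25,000 of the credit: £4,920 × 20,000/25,000 = £3,936.
Child Care Credit: 9% of the £600 excess over £337,900 is £54; credit = £4,600 − £54 = £4,546.
Solar Installation Rebate: £338,500 is below the £361,300 cutoff, so the full £5,400 applies.
Total: £3,936 + £4,546 + £5,400 = £13,882.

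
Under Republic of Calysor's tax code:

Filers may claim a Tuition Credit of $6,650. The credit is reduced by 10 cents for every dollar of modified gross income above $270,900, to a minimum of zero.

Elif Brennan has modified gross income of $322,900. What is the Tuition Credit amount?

$1,450

Tuition Credit: 10% of the $52,000 excess over $270,900 is $5,200; credit = $6,650 − $5,200 = $1,450.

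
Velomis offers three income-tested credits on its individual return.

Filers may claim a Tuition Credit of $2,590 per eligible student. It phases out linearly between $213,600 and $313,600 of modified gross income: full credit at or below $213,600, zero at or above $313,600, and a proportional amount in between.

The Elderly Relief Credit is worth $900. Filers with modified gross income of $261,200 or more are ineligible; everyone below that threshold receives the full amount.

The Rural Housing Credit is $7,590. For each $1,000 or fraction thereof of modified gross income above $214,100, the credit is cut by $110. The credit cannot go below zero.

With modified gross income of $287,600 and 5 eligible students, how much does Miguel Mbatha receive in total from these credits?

Tuition Credit: base = 5 × $2,590 = $12,950. $287,600 is $74,000 into a $100,000 phase-out range, leaving 26,000/100,000 of the credit: $12,950 × 26,000/100,000 = $3,367.
Elderly Relief Credit: $287,600 meets or exceeds the $261,200 cutoff, so the credit is $0.
Rural Housing Credit: income exceeds $214,100 by $73,500 → 74 increments × $110 = $8,140 ≥ base, so the credit is $0.
Total: $3,367 + $0 + $0 = $3,367.

$3,367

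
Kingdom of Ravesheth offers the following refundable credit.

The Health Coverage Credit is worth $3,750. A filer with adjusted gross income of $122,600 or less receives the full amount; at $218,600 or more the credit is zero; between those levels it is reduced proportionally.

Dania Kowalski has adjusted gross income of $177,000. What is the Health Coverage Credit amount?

Health Coverage Credit: $177,000 is $54,400 into a $96,000 phase-out range, leaving 41,600/96,000 of the credit: $3,750 × 41,600/96,000 = $1,625.

$1,625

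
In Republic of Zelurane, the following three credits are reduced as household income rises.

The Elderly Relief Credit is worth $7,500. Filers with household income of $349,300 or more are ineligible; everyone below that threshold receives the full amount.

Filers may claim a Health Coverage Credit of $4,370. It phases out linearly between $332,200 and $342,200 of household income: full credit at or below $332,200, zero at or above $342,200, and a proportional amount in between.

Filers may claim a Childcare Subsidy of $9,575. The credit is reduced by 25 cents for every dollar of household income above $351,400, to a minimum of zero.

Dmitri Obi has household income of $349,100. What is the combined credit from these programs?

Elderly Relief Credit: $349,100 is below the $349,300 cutoff, so the full $7,500 applies.
Health Coverage Credit: $349,100 is at or above $342,200, so the credit is $0.
Childcare Subsidy: $349,100 is at or below the $351,400 threshold, so the full $9,575 applies.
Total: $7,500 + $0 + $9,575 = $17,075.

$17,075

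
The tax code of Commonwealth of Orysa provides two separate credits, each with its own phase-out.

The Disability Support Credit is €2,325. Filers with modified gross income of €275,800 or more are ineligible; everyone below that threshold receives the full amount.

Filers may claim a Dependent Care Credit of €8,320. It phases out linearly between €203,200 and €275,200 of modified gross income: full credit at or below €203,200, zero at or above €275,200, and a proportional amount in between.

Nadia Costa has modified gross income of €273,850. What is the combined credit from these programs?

€2,481

Disability Support Credit: €273,850 is below the €275,800 cutoff, so the full €2,325 applies.
Dependent Care Credit: €273,850 is €70,650 into a €72,000 phase-out range, leaving 1,350/72,000 of the credit: €8,320 × 1,350/72,000 = €156.
Total: €2,325 + €156 = €2,481.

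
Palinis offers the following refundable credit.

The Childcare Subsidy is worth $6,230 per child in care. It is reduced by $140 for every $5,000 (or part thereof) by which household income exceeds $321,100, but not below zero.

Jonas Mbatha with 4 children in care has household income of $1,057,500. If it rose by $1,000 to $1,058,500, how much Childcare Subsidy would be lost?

At $1,057,500 — base = 4 × $6,230 = $24,920. income exceeds $321,100 by $736,400, which is 148 full-or-partial $5,000 increments; reduction = 148 × $140 = $20,720, leaving $4,200.
At $1,058,500 — base = 4 × $6,230 = $24,920. income exceeds $321,100 by $737,400, which is 148 full-or-partial $5,000 increments; reduction = 148 × $140 = $20,720, leaving $4,200.
Lost: $4,200 − $4,200 = $0.

$0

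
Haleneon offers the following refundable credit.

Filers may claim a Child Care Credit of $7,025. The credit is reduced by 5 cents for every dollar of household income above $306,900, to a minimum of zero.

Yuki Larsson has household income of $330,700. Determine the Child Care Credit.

$5,835

Child Care Credit: 5% of the $23,800 excess over $306,900 is $1,190; credit = $7,025 − $1,190 = $5,835.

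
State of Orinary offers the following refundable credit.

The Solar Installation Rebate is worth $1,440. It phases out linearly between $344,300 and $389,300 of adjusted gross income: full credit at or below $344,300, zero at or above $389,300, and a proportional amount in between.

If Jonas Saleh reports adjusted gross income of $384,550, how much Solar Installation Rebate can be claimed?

Solar Installation Rebate: $384,550 is $40,250 into a $45,000 phase-out range, leaving 4,750/45,000 of the credit: $1,440 × 4,750/45,000 = $152.

$152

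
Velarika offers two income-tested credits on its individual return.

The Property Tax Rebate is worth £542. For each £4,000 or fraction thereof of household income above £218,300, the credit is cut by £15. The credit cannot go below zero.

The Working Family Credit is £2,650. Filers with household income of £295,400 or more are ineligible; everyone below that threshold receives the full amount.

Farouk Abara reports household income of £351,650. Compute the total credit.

£32

Property Tax Rebate: income exceeds £218,300 by £133,350, which is 34 full-or-partial £4,000 increments; reduction = 34 × £15 = £510, leaving £32.
Working Family Credit: £351,650 meets or exceeds the £295,400 cutoff, so the credit is £0.
Total: £32 + £0 = £32.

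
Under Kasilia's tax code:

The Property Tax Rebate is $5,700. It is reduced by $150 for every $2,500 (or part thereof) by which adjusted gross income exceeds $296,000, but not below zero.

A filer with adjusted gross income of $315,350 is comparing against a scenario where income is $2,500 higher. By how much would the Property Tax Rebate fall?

At $315,350 — income exceeds $296,000 by $19,350, which is 8 full-or-partial $2,500 increments; reduction = 8 × $150 = $1,200, leaving $4,500.
At $317,850 — income exceeds $296,000 by $21,850, which is 9 full-or-partial $2,500 increments; reduction = 9 × $150 = $1,350, leaving $4,350.
Lost: $4,500 − $4,350 = $150.

$150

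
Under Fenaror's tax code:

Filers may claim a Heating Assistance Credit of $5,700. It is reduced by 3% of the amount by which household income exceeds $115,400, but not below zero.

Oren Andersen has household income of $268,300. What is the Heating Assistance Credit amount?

$1,113

Heating Assistance Credit: 3% of the $152,900 excess over $115,400 is $4,587; credit = $5,700 − $4,587 = $1,113.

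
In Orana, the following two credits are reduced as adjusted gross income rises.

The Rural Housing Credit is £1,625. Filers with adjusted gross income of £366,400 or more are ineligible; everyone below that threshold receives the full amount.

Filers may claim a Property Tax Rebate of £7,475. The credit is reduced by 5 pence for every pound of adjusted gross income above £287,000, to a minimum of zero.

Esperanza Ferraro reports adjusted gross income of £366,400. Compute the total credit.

Rural Housing Credit: £366,400 meets or exceeds the £366,400 cutoff, so the credit is £0.
Property Tax Rebate: 5% of the £79,400 excess over £287,000 is £3,970; credit = £7,475 − £3,970 = £3,505.
Total: £0 + £3,505 = £3,505.

£3,505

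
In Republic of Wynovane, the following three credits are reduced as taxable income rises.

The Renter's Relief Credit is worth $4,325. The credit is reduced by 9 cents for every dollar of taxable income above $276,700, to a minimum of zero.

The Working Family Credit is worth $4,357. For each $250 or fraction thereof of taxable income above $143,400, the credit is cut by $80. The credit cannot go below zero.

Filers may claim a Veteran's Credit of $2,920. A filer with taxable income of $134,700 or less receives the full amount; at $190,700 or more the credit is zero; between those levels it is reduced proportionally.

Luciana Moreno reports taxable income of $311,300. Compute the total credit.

$1,211

Renter's Relief Credit: 9% of the $34,600 excess over $276,700 is $3,114; credit = $4,325 − $3,114 = $1,211.
Working Family Credit: income exceeds $143,400 by $167,900 → 672 increments × $80 = $53,760 ≥ base, so the credit is $0.
Veteran's Credit: $311,300 is at or above $190,700, so the credit is $0.
Total: $1,211 + $0 + $0 = $1,211.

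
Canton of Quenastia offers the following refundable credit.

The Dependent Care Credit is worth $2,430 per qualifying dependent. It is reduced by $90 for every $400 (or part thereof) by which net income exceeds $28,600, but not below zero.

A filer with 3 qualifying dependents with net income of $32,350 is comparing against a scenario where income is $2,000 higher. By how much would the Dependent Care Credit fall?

At $32,350 — base = 3 × $2,430 = $7,290. income exceeds $28,600 by $3,750, which is 10 full-or-partial $400 increments; reduction = 10 × $90 = $900, leaving $6,390.
At $34,350 — base = 3 × $2,430 = $7,290. income exceeds $28,600 by $5,750, which is 15 full-or-partial $400 increments; reduction = 15 × $90 = $1,350, leaving $5,940.
Lost: $6,390 − $5,940 = $450.

$450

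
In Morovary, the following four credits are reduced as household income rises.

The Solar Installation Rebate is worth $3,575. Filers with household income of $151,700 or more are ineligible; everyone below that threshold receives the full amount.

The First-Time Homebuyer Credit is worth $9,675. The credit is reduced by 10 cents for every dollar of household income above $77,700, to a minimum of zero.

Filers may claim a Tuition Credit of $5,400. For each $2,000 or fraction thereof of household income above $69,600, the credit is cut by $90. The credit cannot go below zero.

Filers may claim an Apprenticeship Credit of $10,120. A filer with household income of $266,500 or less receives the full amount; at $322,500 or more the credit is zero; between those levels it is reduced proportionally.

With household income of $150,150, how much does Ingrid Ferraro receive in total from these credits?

$17,835

Solar Installation Rebate: $150,150 is below the $151,700 cutoff, so the full $3,575 applies.
First-Time Homebuyer Credit: 10% of the $72,450 excess over $77,700 is $7,245; credit = $9,675 − $7,245 = $2,430.
Tuition Credit: income exceeds $69,600 by $80,550, which is 41 full-or-partial $2,000 increments; reduction = 41 × $90 = $3,690, leaving $1,710.
Apprenticeship Credit: $150,150 is at or below the $266,500 threshold, so the full $10,120 applies.
Total: $3,575 + $2,430 + $1,710 + $10,120 = $17,835.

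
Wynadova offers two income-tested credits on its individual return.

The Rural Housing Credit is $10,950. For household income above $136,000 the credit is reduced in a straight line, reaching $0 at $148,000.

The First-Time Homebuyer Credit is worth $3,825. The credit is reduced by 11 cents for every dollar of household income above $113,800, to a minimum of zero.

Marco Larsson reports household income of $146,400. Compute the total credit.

Rural Housing Credit: $146,400 is $10,400 into a $12,000 phase-out range, leaving 1,600/12,000 of the credit: $10,950 × 1,600/12,000 = $1,460.
First-Time Homebuyer Credit: 11% of the $32,600 excess over $113,800 is $3,586; credit = $3,825 − $3,586 = $239.
Total: $1,460 + $239 = $1,699.

$1,699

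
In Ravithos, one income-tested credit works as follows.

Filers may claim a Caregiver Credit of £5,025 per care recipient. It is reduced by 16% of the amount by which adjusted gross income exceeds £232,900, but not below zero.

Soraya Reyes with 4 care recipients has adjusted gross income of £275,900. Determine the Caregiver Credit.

£13,220

Caregiver Credit: base = 4 × £5,025 = £20,100. 16% of the £43,000 excess over £232,900 is £6,880; credit = £20,100 − £6,880 = £13,220.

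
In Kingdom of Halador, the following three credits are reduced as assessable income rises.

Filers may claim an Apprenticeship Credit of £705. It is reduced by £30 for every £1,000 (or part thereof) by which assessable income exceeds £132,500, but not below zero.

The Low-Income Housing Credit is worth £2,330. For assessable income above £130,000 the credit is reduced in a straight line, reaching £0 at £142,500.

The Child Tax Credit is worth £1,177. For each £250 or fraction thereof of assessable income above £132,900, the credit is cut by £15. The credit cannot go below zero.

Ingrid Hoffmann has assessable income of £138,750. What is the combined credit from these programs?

Apprenticeship Credit: income exceeds £132,500 by £6,250, which is 7 full-or-partial £1,000 increments; reduction = 7 × £30 = £210, leaving £495.
Low-Income Housing Credit: £138,750 is £8,750 into a £12,500 phase-out range, leaving 3,750/12,500 of the credit: £2,330 × 3,750/12,500 = £699.
Child Tax Credit: income exceeds £132,900 by £5,850, which is 24 full-or-partial £250 increments; reduction = 24 × £15 = £360, leaving £817.
Total: £495 + £699 + £817 = £2,011.

£2,011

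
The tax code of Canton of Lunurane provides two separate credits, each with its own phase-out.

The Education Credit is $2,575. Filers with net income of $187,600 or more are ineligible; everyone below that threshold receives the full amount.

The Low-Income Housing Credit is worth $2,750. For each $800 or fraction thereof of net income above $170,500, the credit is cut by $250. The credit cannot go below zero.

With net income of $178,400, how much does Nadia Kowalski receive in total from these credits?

$2,825

Education Credit: $178,400 is below the $187,600 cutoff, so the full $2,575 applies.
Low-Income Housing Credit: income exceeds $170,500 by $7,900, which is 10 full-or-partial $800 increments; reduction = 10 × $250 = $2,500, leaving $250.
Total: $2,575 + $250 = $2,825.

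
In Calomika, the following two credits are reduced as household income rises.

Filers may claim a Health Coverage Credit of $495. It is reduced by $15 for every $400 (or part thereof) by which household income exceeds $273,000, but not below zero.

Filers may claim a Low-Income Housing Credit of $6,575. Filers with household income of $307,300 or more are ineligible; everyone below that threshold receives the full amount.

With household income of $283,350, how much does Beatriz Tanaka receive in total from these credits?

Health Coverage Credit: income exceeds $273,000 by $10,350, which is 26 full-or-partial $400 increments; reduction = 26 × $15 = $390, leaving $105.
Low-Income Housing Credit: $283,350 is below the $307,300 cutoff, so the full $6,575 applies.
Total: $105 + $6,575 = $6,680.

$6,680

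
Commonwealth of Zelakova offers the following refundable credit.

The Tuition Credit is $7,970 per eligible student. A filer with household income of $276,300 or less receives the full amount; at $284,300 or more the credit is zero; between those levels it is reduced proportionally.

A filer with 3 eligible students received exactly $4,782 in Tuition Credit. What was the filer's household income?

Full credit = 3 × $7,970 = $23,910.
$4,782 is 4,782/23,910 of the full $23,910, so 19,128/23,910 of the $8,000 range has been used: income = $276,300 + $8,000 × 19,128/23,910 = $282,700.

$282,700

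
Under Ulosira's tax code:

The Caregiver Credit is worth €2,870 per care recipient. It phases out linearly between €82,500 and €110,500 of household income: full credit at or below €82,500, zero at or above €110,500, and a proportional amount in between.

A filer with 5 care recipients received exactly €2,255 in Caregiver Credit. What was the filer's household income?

Full credit = 5 × €2,870 = €14,350.
€2,255 is 2,255/14,350 of the full €14,350, so 12,095/14,350 of the €28,000 range has been used: income = €82,500 + €28,000 × 12,095/14,350 = €106,100.

€106,100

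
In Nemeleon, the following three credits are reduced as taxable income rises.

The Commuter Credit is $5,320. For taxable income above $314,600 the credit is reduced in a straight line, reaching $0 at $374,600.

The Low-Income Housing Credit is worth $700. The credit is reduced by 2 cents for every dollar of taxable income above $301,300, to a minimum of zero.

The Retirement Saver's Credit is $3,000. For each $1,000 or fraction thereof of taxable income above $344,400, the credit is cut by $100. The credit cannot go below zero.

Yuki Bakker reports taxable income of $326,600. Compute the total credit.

Commuter Credit: $326,600 is $12,000 into a $60,000 phase-out range, leaving 48,000/60,000 of the credit: $5,320 × 48,000/60,000 = $4,256.
Low-Income Housing Credit: 2% of the $25,300 excess over $301,300 is $506; credit = $700 − $506 = $194.
Retirement Saver's Credit: $326,600 is at or below the $344,400 threshold, so the full $3,000 applies.
Total: $4,256 + $194 + $3,000 = $7,450.

$7,450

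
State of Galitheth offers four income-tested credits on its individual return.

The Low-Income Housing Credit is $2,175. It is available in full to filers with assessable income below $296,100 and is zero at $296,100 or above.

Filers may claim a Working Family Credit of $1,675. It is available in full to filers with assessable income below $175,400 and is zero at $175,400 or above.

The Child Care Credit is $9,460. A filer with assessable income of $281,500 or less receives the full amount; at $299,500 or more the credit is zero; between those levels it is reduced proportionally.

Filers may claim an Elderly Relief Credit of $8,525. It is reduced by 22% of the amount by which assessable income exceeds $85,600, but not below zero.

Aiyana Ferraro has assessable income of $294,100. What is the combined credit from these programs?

$5,013

Low-Income Housing Credit: $294,100 is below the $296,100 cutoff, so the full $2,175 applies.
Working Family Credit: $294,100 meets or exceeds the $175,400 cutoff, so the credit is $0.
Child Care Credit: $294,100 is $12,600 into a $18,000 phase-out range, leaving 5,400/18,000 of the credit: $9,460 × 5,400/18,000 = $2,838.
Elderly Relief Credit: 22% of the $208,500 excess over $85,600 is $45,870 ≥ base, so the credit is $0.
Total: $2,175 + $0 + $2,838 + $0 = $5,013.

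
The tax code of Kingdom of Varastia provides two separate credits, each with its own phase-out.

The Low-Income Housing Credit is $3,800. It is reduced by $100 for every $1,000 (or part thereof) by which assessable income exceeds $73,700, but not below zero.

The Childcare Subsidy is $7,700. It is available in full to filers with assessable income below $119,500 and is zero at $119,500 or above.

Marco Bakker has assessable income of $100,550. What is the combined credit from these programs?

Low-Income Housing Credit: income exceeds $73,700 by $26,850, which is 27 full-or-partial $1,000 increments; reduction = 27 × $100 = $2,700, leaving $1,100.
Childcare Subsidy: $100,550 is below the $119,500 cutoff, so the full $7,700 applies.
Total: $1,100 + $7,700 = $8,800.

$8,800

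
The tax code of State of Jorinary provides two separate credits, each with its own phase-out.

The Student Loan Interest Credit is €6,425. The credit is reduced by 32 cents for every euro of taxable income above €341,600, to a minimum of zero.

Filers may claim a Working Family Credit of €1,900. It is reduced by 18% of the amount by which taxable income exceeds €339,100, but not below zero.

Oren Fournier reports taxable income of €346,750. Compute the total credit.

€5,300

Student Loan Interest Credit: 32% of the €5,150 excess over €341,600 is €1,648; credit = €6,425 − €1,648 = €4,777.
Working Family Credit: 18% of the €7,650 excess over €339,100 is €1,377; credit = €1,900 − €1,377 = €523.
Total: €4,777 + €523 = €5,300.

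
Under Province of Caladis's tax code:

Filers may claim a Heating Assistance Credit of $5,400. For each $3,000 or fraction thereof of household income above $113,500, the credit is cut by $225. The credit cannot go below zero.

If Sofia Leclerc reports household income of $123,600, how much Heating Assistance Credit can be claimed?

Heating Assistance Credit: income exceeds $113,500 by $10,100, which is 4 full-or-partial $3,000 increments; reduction = 4 × $225 = $900, leaving $4,500.

$4,500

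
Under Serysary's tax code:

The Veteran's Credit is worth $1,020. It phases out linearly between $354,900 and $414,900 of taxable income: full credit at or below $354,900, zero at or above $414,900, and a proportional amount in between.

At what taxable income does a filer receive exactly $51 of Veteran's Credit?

$411,900

$51 is 51/1,020 of the full $1,020, so 969/1,020 of the $60,000 range has been used: income = $354,900 + $60,000 × 969/1,020 = $411,900.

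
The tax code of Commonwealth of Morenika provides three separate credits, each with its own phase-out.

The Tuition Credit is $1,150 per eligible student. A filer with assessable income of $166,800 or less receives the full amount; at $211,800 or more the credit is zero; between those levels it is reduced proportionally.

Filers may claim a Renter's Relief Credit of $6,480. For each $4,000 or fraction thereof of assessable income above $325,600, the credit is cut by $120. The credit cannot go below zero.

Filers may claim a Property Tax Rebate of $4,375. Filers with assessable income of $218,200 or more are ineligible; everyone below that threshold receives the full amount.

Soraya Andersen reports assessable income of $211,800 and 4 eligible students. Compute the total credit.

Tuition Credit: base = 4 × $1,150 = $4,600. $211,800 is at or above $211,800, so the credit is $0.
Renter's Relief Credit: $211,800 is at or below the $325,600 threshold, so the full $6,480 applies.
Property Tax Rebate: $211,800 is below the $218,200 cutoff, so the full $4,375 applies.
Total: $0 + $6,480 + $4,375 = $10,855.

$10,855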